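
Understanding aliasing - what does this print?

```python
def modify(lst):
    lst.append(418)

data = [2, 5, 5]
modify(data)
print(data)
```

Key concept: function modifies passed list.
Step by step:
`data = [2, 5, 5]` → data = [2, 5, 5]
`modify(data)` → data = [2, 5, 5, 418]
`print(data)` → prints [2, 5, 5, 418]

Answer: [2, 5, 5, 418]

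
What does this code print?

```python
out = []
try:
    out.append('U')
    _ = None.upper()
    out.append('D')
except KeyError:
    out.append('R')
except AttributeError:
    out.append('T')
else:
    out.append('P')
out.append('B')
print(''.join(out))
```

Execution trace: 'U' (try body) → 'T' (except AttributeError) → 'B' (after the try/except). Output: UTB

Answer: UTB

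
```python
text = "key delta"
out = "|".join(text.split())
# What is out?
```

Trace:
`text = "key delta"` → text = 'key delta'
`out = "|".join(text.split())` → out = 'key|delta'
So out = 'key|delta'

Answer: 'key|delta'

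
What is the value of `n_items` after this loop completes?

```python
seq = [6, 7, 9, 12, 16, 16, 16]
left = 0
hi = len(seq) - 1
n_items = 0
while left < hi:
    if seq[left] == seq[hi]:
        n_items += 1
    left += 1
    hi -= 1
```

Count matching pairs from ends
`n_items` takes the values: 0

Answer: 0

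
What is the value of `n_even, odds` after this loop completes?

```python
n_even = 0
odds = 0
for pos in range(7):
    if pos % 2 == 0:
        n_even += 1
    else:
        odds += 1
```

Count evens and odds in range(7)
`n_even, odds` takes the values: (0, 0) → (1, 0) → (1, 1) → (2, 1) → (2, 2) → (3, 2) → (3, 3) → (4, 3)

Answer: 4, 3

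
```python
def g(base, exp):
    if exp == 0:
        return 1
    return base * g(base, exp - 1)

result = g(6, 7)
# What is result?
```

g(6, 7) = 6 * 6 * 6 * 6 * 6 * 6 * 6 = 279936

Answer: 279936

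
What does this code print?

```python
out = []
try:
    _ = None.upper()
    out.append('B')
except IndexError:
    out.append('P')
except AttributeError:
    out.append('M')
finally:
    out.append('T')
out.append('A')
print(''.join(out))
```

Execution trace: 'M' (except AttributeError) → 'T' (finally) → 'A' (after the try/except). Output: MTA

Answer: MTA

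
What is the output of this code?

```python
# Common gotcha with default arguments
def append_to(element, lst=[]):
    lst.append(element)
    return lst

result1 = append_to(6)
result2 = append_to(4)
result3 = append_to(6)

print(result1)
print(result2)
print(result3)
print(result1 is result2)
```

Key concept: mutable default argument gotcha.
Step by step:
`result1 = append_to(6)` → result1 = [6]
`result2 = append_to(4)` → result1 = [6, 4] (same object as result2); result2 = [6, 4] (same object as result1)
`result3 = append_to(6)` → result1 = [6, 4, 6] (same object as result2, result3); result2 = [6, 4, 6] (same object as result1, result3); result3 = [6, 4, 6] (same object as result1, result2)
`print(result1)` → prints [6, 4, 6]
`print(result2)` → prints [6, 4, 6]
`print(result3)` → prints [6, 4, 6]
`print(result1 is result2)` → prints True

Answer:
[6, 4, 6]
[6, 4, 6]
[6, 4, 6]
True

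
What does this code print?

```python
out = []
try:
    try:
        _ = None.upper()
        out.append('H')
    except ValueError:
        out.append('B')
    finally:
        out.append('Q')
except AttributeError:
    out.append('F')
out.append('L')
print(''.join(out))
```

Execution trace: 'Q' (finally) → 'F' (outer except AttributeError) → 'L' (after the try/except). Output: QFL

Answer: QFL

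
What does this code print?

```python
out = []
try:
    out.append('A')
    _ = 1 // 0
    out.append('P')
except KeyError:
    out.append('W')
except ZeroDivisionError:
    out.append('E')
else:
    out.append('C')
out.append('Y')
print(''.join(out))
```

Execution trace: 'A' (try body) → 'E' (except ZeroDivisionError) → 'Y' (after the try/except). Output: AEY

Answer: AEY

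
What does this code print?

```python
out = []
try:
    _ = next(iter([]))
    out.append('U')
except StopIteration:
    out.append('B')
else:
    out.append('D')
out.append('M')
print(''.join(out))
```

Execution trace: 'B' (except StopIteration) → 'M' (after the try/except). Output: BM

Answer: BM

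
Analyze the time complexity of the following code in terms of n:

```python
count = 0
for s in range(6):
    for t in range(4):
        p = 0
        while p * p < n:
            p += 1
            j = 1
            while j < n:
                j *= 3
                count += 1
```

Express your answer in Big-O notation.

Each loop level contributes: 1 × 1 × √n × log n. Multiplying the contributions gives O(√n log n).

Answer: O(√n log n)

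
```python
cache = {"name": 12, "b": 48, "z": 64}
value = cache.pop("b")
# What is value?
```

Trace:
`cache = {"name": 12, "b": 48, "z": 64}` → cache = {'name': 12, 'b': 48, 'z': 64}
`value = cache.pop("b")` → cache = {'name': 12, 'z': 64}; value = 48
So value = 48

Answer: 48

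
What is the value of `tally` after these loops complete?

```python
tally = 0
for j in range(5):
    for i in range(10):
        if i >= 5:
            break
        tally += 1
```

Inner breaks at 5, outer runs 5 times
`tally` takes the values: 0 → 1 → 2 → 3 → 4 → 5 → 6 → 7 → 8 → 9 → 10 → 11 → 12 → 13 → 14 → 15 → 16 → 17 → 18 → 19 → 20 → 21 → 22 → 23 → 24 → 25

Answer: 25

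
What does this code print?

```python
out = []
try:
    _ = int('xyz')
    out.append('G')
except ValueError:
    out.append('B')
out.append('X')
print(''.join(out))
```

Execution trace: 'B' (except ValueError) → 'X' (after the try/except). Output: BX

Answer: BX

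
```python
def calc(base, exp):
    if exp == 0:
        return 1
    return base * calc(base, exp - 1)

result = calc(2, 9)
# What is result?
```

calc(2, 9) = 2 * 2 * 2 * 2 * 2 * 2 * 2 * 2 * 2 = 512

Answer: 512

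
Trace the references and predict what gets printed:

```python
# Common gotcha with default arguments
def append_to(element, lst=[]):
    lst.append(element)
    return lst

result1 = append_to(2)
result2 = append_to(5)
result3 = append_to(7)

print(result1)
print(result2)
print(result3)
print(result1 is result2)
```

Key concept: mutable default argument gotcha.
Step by step:
`result1 = append_to(2)` → result1 = [2]
`result2 = append_to(5)` → result1 = [2, 5] (same object as result2); result2 = [2, 5] (same object as result1)
`result3 = append_to(7)` → result1 = [2, 5, 7] (same object as result2, result3); result2 = [2, 5, 7] (same object as result1, result3); result3 = [2, 5, 7] (same object as result1, result2)
`print(result1)` → prints [2, 5, 7]
`print(result2)` → prints [2, 5, 7]
`print(result3)` → prints [2, 5, 7]
`print(result1 is result2)` → prints True

Answer:
[2, 5, 7]
[2, 5, 7]
[2, 5, 7]
True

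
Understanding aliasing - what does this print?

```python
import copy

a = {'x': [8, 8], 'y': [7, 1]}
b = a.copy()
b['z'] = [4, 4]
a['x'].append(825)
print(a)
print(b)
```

Key concept: shallow copy of dict with mutable values.
Step by step:
`a = {'x': [8, 8], 'y': [7, 1]}` → a = {'x': [8, 8], 'y': [7, 1]}
`b = a.copy()` → b = {'x': [8, 8], 'y': [7, 1]}
`b['z'] = [4, 4]` → b = {'x': [8, 8], 'y': [7, 1], 'z': [4, 4]}
`a['x'].append(825)` → a = {'x': [8, 8, 825], 'y': [7, 1]}; b = {'x': [8, 8, 825], 'y': [7, 1], 'z': [4, 4]}
`print(a)` → prints {'x': [8, 8, 825], 'y': [7, 1]}
`print(b)` → prints {'x': [8, 8, 825], 'y': [7, 1], 'z': [4, 4]}

Answer:
{'x': [8, 8, 825], 'y': [7, 1]}
{'x': [8, 8, 825], 'y': [7, 1], 'z': [4, 4]}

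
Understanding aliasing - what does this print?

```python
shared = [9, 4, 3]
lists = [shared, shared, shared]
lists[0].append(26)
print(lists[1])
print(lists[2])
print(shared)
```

Key concept: list of same reference.
Step by step:
`shared = [9, 4, 3]` → shared = [9, 4, 3]
`lists = [shared, shared, shared]` → lists = [[9, 4, 3], [9, 4, 3], [9, 4, 3]]
`lists[0].append(26)` → shared = [9, 4, 3, 26]; lists = [[9, 4, 3, 26], [9, 4, 3, 26], [9, 4, 3, 26]]
`print(lists[1])` → prints [9, 4, 3, 26]
`print(lists[2])` → prints [9, 4, 3, 26]
`print(shared)` → prints [9, 4, 3, 26]

Answer:
[9, 4, 3, 26]
[9, 4, 3, 26]
[9, 4, 3, 26]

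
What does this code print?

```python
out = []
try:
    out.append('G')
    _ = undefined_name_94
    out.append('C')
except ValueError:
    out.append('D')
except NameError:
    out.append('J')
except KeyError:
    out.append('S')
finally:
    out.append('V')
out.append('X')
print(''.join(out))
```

Execution trace: 'G' (try body) → 'J' (except NameError) → 'V' (finally) → 'X' (after the try/except). Output: GJVX

Answer: GJVX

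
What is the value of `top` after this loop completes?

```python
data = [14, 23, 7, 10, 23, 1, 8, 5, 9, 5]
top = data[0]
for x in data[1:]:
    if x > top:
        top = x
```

Maximum of [14, 23, 7, 10, 23, 1, 8, 5, 9, 5]
`top` takes the values: 14 → 23

Answer: 23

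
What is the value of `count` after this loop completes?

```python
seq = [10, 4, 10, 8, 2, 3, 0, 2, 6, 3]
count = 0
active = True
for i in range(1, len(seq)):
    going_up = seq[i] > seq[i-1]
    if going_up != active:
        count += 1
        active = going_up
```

Count direction changes in [10, 4, 10, 8, 2, 3, 0, 2, 6, 3]
`count` takes the values: 0 → 1 → 2 → 3 → 4 → 5 → 6 → 7

Answer: 7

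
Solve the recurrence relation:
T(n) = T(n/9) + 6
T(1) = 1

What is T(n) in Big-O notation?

Each step divides n by 9 and adds 6. After log_9(n) steps we reach T(1)=1. So T(n) = 6·log_9(n) + 1 = O(log n).

Answer: O(log n)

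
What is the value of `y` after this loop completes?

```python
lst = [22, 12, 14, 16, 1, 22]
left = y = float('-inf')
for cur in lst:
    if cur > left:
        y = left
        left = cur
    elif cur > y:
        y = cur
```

Second largest (with repeats) in [22, 12, 14, 16, 1, 22]
`y` takes the values: -inf → 12 → 14 → 16 → 22

Answer: 22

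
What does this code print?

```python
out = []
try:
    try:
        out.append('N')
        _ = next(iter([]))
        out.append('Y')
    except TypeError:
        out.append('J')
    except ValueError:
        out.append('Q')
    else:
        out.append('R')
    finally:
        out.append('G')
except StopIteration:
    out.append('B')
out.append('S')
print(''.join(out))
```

Execution trace: 'N' (try body) → 'G' (finally) → 'B' (outer except StopIteration) → 'S' (after the try/except). Output: NGBS

Answer: NGBS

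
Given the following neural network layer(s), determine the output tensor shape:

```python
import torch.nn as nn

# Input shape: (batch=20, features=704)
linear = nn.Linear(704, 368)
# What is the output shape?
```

Input: (20, 704) -> Output: (20, 368)

Answer: (20, 368)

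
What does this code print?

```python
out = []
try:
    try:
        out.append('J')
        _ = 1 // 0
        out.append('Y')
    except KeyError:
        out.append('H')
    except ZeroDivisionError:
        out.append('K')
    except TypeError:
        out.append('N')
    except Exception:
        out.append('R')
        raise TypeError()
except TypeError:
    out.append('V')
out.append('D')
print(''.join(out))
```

Execution trace: 'J' (inner try body) → 'K' (inner except ZeroDivisionError) → 'D' (after the try/except). Output: JKD

Answer: JKD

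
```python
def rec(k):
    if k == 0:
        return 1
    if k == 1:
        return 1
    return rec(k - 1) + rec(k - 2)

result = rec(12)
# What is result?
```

Build up from base cases: rec(0)=1, rec(1)=1, rec(2)=2, rec(3)=3, rec(4)=5, rec(5)=8, rec(6)=13, ..., rec(12)=233

Answer: 233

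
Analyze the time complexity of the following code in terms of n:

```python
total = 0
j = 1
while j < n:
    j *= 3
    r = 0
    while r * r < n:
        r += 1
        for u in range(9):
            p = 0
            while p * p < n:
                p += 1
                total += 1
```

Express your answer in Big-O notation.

Each loop level contributes: log n × √n × 1 × √n. Multiplying the contributions gives O(n log n).

Answer: O(n log n)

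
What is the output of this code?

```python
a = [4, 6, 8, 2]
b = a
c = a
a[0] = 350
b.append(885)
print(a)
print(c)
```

Key concept: multiple aliases.
Step by step:
`a = [4, 6, 8, 2]` → a = [4, 6, 8, 2]
`b = a` → b = [4, 6, 8, 2] (same object as a)
`c = a` → c = [4, 6, 8, 2] (same object as a, b)
`a[0] = 350` → a = [350, 6, 8, 2] (same object as b, c); b = [350, 6, 8, 2] (same object as a, c); c = [350, 6, 8, 2] (same object as a, b)
`b.append(885)` → a = [350, 6, 8, 2, 885] (same object as b, c); b = [350, 6, 8, 2, 885] (same object as a, c); c = [350, 6, 8, 2, 885] (same object as a, b)
`print(a)` → prints [350, 6, 8, 2, 885]
`print(c)` → prints [350, 6, 8, 2, 885]

Answer:
[350, 6, 8, 2, 885]
[350, 6, 8, 2, 885]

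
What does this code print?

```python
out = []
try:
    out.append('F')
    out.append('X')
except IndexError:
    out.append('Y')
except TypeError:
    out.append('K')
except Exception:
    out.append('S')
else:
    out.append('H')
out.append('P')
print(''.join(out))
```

Execution trace: 'F' (try body) → 'X' (try body, no exception) → 'H' (else) → 'P' (after the try/except). Output: FXHP

Answer: FXHP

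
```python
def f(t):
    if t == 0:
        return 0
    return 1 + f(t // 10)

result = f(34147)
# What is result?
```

Count of digits of 34147: 5

Answer: 5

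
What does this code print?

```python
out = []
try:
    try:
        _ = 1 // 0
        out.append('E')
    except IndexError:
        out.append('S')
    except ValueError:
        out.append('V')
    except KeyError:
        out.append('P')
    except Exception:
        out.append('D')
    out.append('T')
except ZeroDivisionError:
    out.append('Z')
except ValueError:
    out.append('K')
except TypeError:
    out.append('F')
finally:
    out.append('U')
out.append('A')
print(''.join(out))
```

Execution trace: 'D' (inner except Exception) → 'T' (try body, no exception) → 'U' (finally) → 'A' (after the try/except). Output: DTUA

Answer: DTUA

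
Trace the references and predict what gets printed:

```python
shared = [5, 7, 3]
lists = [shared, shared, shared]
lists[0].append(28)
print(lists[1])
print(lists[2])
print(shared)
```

Key concept: list of same reference.
Step by step:
`shared = [5, 7, 3]` → shared = [5, 7, 3]
`lists = [shared, shared, shared]` → lists = [[5, 7, 3], [5, 7, 3], [5, 7, 3]]
`lists[0].append(28)` → shared = [5, 7, 3, 28]; lists = [[5, 7, 3, 28], [5, 7, 3, 28], [5, 7, 3, 28]]
`print(lists[1])` → prints [5, 7, 3, 28]
`print(lists[2])` → prints [5, 7, 3, 28]
`print(shared)` → prints [5, 7, 3, 28]

Answer:
[5, 7, 3, 28]
[5, 7, 3, 28]
[5, 7, 3, 28]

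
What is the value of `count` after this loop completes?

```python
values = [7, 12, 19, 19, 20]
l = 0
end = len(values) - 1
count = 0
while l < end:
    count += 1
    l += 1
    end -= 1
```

Iterations until pointers meet (list length 5)
`count` takes the values: 0 → 1 → 2

Answer: 2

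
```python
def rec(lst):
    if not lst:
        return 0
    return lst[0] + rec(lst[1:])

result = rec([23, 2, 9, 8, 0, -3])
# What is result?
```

23 + 2 + 9 + 8 + 0 + (-3) + 0 = 39

Answer: 39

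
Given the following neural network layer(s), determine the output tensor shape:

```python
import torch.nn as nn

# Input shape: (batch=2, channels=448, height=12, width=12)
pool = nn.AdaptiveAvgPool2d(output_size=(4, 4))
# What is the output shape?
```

Input: (2, 448, 12, 12) -> Output: (2, 448, 4, 4)

Answer: (2, 448, 4, 4)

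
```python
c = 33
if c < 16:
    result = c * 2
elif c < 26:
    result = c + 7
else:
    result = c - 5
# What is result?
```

Trace:
`c = 33` → c = 33
`if c < 16: ...` → c < 16 is False, c < 26 is False, take else branch → result = 28
So result = 28

Answer: 28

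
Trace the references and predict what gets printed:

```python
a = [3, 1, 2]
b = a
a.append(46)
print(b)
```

Key concept: basic list aliasing.
Step by step:
`a = [3, 1, 2]` → a = [3, 1, 2]
`b = a` → b = [3, 1, 2] (same object as a)
`a.append(46)` → a = [3, 1, 2, 46] (same object as b); b = [3, 1, 2, 46] (same object as a)
`print(b)` → prints [3, 1, 2, 46]

Answer: [3, 1, 2, 46]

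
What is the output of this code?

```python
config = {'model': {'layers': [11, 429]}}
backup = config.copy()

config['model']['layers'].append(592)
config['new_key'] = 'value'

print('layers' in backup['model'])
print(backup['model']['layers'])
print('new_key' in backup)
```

Key concept: shallow copy gotcha with nested dict.
Step by step:
`config = {'model': {'layers': [11, 429]}}` → config = {'model': {'layers': [11, 429]}}
`backup = config.copy()` → backup = {'model': {'layers': [11, 429]}}
`config['model']['layers'].append(592)` → config = {'model': {'layers': [11, 429, 592]}}; backup = {'model': {'layers': [11, 429, 592]}}
`config['new_key'] = 'value'` → config = {'model': {'layers': [11, 429, 592]}, 'new_key': 'value'}
`print('layers' in backup['model'])` → prints True
`print(backup['model']['layers'])` → prints [11, 429, 592]
`print('new_key' in backup)` → prints False

Answer:
True
[11, 429, 592]
False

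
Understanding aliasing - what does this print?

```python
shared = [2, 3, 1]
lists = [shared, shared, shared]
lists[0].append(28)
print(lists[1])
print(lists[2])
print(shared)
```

Key concept: list of same reference.
Step by step:
`shared = [2, 3, 1]` → shared = [2, 3, 1]
`lists = [shared, shared, shared]` → lists = [[2, 3, 1], [2, 3, 1], [2, 3, 1]]
`lists[0].append(28)` → shared = [2, 3, 1, 28]; lists = [[2, 3, 1, 28], [2, 3, 1, 28], [2, 3, 1, 28]]
`print(lists[1])` → prints [2, 3, 1, 28]
`print(lists[2])` → prints [2, 3, 1, 28]
`print(shared)` → prints [2, 3, 1, 28]

Answer:
[2, 3, 1, 28]
[2, 3, 1, 28]
[2, 3, 1, 28]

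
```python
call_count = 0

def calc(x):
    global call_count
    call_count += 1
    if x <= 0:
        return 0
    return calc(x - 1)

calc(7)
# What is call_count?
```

Linear recursion stepping by 1: 8 calls from x=7 down to ≤0.

Answer: 8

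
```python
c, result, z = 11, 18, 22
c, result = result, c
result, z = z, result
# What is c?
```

Trace:
`c, result, z = 11, 18, 22` → c = 11; result = 18; z = 22
`c, result = result, c` → c = 18; result = 11
`result, z = z, result` → result = 22; z = 11
So c = 18

Answer: 18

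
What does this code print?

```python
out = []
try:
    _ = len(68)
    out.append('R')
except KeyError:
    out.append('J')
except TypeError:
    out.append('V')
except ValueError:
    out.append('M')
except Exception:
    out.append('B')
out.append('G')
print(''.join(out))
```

Execution trace: 'V' (except TypeError) → 'G' (after the try/except). Output: VG

Answer: VG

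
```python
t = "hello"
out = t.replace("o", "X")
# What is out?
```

Trace:
`t = "hello"` → t = 'hello'
`out = t.replace("o", "X")` → out = 'hellX'
So out = 'hellX'

Answer: 'hellX'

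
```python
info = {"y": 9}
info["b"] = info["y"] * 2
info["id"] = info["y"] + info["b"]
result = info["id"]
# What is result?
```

Trace:
`info = {"y": 9}` → info = {'y': 9}
`info["b"] = info["y"] * 2` → info = {'y': 9, 'b': 18}
`info["id"] = info["y"] + info["b"]` → info = {'y': 9, 'b': 18, 'id': 27}
`result = info["id"]` → result = 27
So result = 27

Answer: 27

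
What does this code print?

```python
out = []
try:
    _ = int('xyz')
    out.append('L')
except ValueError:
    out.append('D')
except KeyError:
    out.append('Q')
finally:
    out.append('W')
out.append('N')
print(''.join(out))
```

Execution trace: 'D' (except ValueError) → 'W' (finally) → 'N' (after the try/except). Output: DWN

Answer: DWN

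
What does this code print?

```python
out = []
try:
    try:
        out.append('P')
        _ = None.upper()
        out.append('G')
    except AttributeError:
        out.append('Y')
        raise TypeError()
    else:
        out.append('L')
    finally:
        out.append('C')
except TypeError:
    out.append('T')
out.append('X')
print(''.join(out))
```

Execution trace: 'P' (try body) → 'Y' (except AttributeError) → 'C' (finally) → 'T' (outer except TypeError) → 'X' (after the try/except). Output: PYCTX

Answer: PYCTX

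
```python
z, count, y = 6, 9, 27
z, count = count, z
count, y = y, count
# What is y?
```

Trace:
`z, count, y = 6, 9, 27` → z = 6; count = 9; y = 27
`z, count = count, z` → z = 9; count = 6
`count, y = y, count` → count = 27; y = 6
So y = 6

Answer: 6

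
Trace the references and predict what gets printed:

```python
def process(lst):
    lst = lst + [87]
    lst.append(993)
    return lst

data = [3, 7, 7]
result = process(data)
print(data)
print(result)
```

Key concept: rebinding parameter vs mutation.
Step by step:
`data = [3, 7, 7]` → data = [3, 7, 7]
`result = process(data)` → result = [3, 7, 7, 87, 993]
`print(data)` → prints [3, 7, 7]
`print(result)` → prints [3, 7, 7, 87, 993]

Answer:
[3, 7, 7]
[3, 7, 7, 87, 993]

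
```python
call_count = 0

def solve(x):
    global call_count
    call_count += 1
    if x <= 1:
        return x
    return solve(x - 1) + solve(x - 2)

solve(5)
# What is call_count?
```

Calls(x) = 1 + Calls(x-1) + Calls(x-2); Calls(0)=Calls(1)=1. For x=5 this gives 15.

Answer: 15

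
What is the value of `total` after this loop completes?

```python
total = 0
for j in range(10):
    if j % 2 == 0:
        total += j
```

Sum of even numbers 0 to 9
`total` takes the values: 0 → 2 → 6 → 12 → 20

Answer: 20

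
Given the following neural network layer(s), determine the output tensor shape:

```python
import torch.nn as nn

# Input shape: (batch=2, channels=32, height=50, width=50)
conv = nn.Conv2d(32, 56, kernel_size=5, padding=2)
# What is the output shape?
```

Input: (2, 32, 50, 50) -> Output: (2, 56, 50, 50)

Answer: (2, 56, 50, 50)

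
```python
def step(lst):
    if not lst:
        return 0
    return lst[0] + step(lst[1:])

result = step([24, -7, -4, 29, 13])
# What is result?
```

24 + (-7) + (-4) + 29 + 13 + 0 = 55

Answer: 55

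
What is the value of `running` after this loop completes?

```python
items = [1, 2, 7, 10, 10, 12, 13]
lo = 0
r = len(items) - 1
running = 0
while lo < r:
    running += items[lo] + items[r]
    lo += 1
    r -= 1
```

Sum of pairs from ends
`running` takes the values: 0 → 14 → 28 → 45

Answer: 45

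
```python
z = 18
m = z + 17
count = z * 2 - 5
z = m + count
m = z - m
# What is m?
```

Trace:
`z = 18` → z = 18
`m = z + 17` → m = 35
`count = z * 2 - 5` → count = 31
`z = m + count` → z = 66
`m = z - m` → m = 31
So m = 31

Answer: 31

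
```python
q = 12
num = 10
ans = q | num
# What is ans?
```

Trace:
`q = 12` → q = 12
`num = 10` → num = 10
`ans = q | num` → ans = 14
So ans = 14

Answer: 14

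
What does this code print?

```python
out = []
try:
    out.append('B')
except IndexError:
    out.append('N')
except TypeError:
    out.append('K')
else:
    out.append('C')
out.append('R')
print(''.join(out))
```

Execution trace: 'B' (try body, no exception) → 'C' (else) → 'R' (after the try/except). Output: BCR

Answer: BCR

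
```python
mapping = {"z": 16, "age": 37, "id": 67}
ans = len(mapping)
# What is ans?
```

Trace:
`mapping = {"z": 16, "age": 37, "id": 67}` → mapping = {'z': 16, 'age': 37, 'id': 67}
`ans = len(mapping)` → ans = 3
So ans = 3

Answer: 3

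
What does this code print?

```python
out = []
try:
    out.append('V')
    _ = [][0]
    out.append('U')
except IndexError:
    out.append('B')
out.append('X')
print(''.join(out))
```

Execution trace: 'V' (try body) → 'B' (except IndexError) → 'X' (after the try/except). Output: VBX

Answer: VBX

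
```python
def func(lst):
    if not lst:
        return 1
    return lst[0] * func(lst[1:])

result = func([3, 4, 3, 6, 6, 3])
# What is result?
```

Product over [3, 4, 3, 6, 6, 3] = 3 * 4 * 3 * 6 * 6 * 3 = 3888

Answer: 3888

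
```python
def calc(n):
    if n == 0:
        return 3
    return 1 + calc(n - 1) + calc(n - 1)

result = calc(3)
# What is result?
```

calc(n) = 1 + 2·calc(n-1), calc(0)=3. Closed form: (3+1)·2^3 - 1 = 31.

Answer: 31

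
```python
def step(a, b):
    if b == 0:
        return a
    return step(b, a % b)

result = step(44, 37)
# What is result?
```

step(44, 37) -> step(37, 7) -> step(7, 2) -> step(2, 1) -> step(1, 0) -> 1

Answer: 1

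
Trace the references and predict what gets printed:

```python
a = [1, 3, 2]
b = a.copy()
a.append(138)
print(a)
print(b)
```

Key concept: list.copy() creates independent copy.
Step by step:
`a = [1, 3, 2]` → a = [1, 3, 2]
`b = a.copy()` → b = [1, 3, 2]
`a.append(138)` → a = [1, 3, 2, 138]
`print(a)` → prints [1, 3, 2, 138]
`print(b)` → prints [1, 3, 2]

Answer:
[1, 3, 2, 138]
[1, 3, 2]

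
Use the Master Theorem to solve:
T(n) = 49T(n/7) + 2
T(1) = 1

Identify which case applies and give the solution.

a=49, b=7, f(n)=2. log_7(49) = 2. Since c=0 < 2, Case 1 applies: T(n) = Θ(n^log_b(a)) = O(n^2).

Answer: O(n^2) - Case 1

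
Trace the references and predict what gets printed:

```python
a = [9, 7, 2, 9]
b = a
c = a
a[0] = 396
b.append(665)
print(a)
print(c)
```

Key concept: multiple aliases.
Step by step:
`a = [9, 7, 2, 9]` → a = [9, 7, 2, 9]
`b = a` → b = [9, 7, 2, 9] (same object as a)
`c = a` → c = [9, 7, 2, 9] (same object as a, b)
`a[0] = 396` → a = [396, 7, 2, 9] (same object as b, c); b = [396, 7, 2, 9] (same object as a, c); c = [396, 7, 2, 9] (same object as a, b)
`b.append(665)` → a = [396, 7, 2, 9, 665] (same object as b, c); b = [396, 7, 2, 9, 665] (same object as a, c); c = [396, 7, 2, 9, 665] (same object as a, b)
`print(a)` → prints [396, 7, 2, 9, 665]
`print(c)` → prints [396, 7, 2, 9, 665]

Answer:
[396, 7, 2, 9, 665]
[396, 7, 2, 9, 665]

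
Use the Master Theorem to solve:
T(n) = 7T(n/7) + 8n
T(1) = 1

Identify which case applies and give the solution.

a=7, b=7, f(n)=8n. log_7(7) = 1. Since c=1 = 1, Case 2 applies: T(n) = Θ(n^log_b(a) · log n) = O(n log n).

Answer: O(n log n) - Case 2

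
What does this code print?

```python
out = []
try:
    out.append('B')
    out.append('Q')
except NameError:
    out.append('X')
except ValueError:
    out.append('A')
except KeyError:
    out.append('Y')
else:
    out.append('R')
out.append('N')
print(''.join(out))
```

Execution trace: 'B' (try body) → 'Q' (try body, no exception) → 'R' (else) → 'N' (after the try/except). Output: BQRN

Answer: BQRN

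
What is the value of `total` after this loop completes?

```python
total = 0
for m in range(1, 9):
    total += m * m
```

Sum of squares 1² to 8² = 204
`total` takes the values: 0 → 1 → 5 → 14 → 30 → 55 → 91 → 140 → 204

Answer: 204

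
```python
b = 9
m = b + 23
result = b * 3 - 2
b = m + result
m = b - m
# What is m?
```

Trace:
`b = 9` → b = 9
`m = b + 23` → m = 32
`result = b * 3 - 2` → result = 25
`b = m + result` → b = 57
`m = b - m` → m = 25
So m = 25

Answer: 25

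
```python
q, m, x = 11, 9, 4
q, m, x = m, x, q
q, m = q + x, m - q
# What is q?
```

Trace:
`q, m, x = 11, 9, 4` → q = 11; m = 9; x = 4
`q, m, x = m, x, q` → q = 9; m = 4; x = 11
`q, m = q + x, m - q` → q = 20; m = -5
So q = 20

Answer: 20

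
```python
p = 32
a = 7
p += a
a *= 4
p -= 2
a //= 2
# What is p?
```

Trace:
`p = 32` → p = 32
`a = 7` → a = 7
`p += a` → p = 39
`a *= 4` → a = 28
`p -= 2` → p = 37
`a //= 2` → a = 14
So p = 37

Answer: 37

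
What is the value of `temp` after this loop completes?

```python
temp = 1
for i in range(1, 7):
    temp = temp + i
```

Start at 1, add 1 through 6
`temp` takes the values: 1 → 2 → 4 → 7 → 11 → 16 → 22

Answer: 22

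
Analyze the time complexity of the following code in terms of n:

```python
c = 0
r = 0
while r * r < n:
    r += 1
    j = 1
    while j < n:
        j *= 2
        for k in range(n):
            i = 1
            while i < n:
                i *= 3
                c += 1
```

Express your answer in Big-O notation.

Each loop level contributes: √n × log n × n × log n. Multiplying the contributions gives O(n√n log² n).

Answer: O(n√n log² n)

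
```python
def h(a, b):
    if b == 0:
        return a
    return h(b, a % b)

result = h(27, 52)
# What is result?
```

h(27, 52) -> h(52, 27) -> h(27, 25) -> h(25, 2) -> h(2, 1) -> h(1, 0) -> 1

Answer: 1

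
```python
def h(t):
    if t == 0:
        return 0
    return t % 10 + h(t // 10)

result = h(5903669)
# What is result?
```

Sum of digits of 5903669: 9 + 6 + 6 + 3 + 0 + 9 + 5 = 38

Answer: 38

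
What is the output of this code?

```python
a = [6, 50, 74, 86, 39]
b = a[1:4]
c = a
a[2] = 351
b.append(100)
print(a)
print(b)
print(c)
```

Key concept: slice vs alias.
Step by step:
`a = [6, 50, 74, 86, 39]` → a = [6, 50, 74, 86, 39]
`b = a[1:4]` → b = [50, 74, 86]
`c = a` → c = [6, 50, 74, 86, 39] (same object as a)
`a[2] = 351` → a = [6, 50, 351, 86, 39] (same object as c); c = [6, 50, 351, 86, 39] (same object as a)
`b.append(100)` → b = [50, 74, 86, 100]
`print(a)` → prints [6, 50, 351, 86, 39]
`print(b)` → prints [50, 74, 86, 100]
`print(c)` → prints [6, 50, 351, 86, 39]

Answer:
[6, 50, 351, 86, 39]
[50, 74, 86, 100]
[6, 50, 351, 86, 39]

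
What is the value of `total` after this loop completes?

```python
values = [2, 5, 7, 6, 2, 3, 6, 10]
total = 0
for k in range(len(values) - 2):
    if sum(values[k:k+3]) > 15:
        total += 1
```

Count windows with sum > 15
`total` takes the values: 0 → 1 → 2

Answer: 2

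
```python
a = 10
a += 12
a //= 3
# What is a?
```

Trace:
`a = 10` → a = 10
`a += 12` → a = 22
`a //= 3` → a = 7
So a = 7

Answer: 7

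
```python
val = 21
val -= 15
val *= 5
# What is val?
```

Trace:
`val = 21` → val = 21
`val -= 15` → val = 6
`val *= 5` → val = 30
So val = 30

Answer: 30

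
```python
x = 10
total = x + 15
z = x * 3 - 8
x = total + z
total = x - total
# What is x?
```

Trace:
`x = 10` → x = 10
`total = x + 15` → total = 25
`z = x * 3 - 8` → z = 22
`x = total + z` → x = 47
`total = x - total` → total = 22
So x = 47

Answer: 47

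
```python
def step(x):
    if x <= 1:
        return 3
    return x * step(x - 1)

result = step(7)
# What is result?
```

step(7) = 7 * 6 * 5 * 4 * 3 * 2 * 3 = 15120

Answer: 15120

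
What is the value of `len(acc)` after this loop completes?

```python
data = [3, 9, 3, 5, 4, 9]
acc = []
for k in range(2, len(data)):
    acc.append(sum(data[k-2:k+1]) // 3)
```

Number of 3-element averages
`acc` takes the values: [] → [5] → [5, 5] → [5, 5, 4] → [5, 5, 4, 6]
So `len(acc)` = 4

Answer: 4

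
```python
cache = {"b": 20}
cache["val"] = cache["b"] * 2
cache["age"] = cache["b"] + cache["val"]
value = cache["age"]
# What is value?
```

Trace:
`cache = {"b": 20}` → cache = {'b': 20}
`cache["val"] = cache["b"] * 2` → cache = {'b': 20, 'val': 40}
`cache["age"] = cache["b"] + cache["val"]` → cache = {'b': 20, 'val': 40, 'age': 60}
`value = cache["age"]` → value = 60
So value = 60

Answer: 60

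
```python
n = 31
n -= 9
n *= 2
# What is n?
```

Trace:
`n = 31` → n = 31
`n -= 9` → n = 22
`n *= 2` → n = 44
So n = 44

Answer: 44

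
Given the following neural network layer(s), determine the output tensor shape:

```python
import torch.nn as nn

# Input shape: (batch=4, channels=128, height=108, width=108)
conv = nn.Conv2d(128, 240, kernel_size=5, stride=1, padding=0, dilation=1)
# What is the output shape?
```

Input: (4, 128, 108, 108) -> Output: (4, 240, 104, 104)

Answer: (4, 240, 104, 104)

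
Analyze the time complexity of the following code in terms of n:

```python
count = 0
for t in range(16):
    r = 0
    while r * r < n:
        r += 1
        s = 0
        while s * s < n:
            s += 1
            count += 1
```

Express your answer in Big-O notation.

Each loop level contributes: 1 × √n × √n. Multiplying the contributions gives O(n).

Answer: O(n)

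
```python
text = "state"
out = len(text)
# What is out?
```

Trace:
`text = "state"` → text = 'state'
`out = len(text)` → out = 5
So out = 5

Answer: 5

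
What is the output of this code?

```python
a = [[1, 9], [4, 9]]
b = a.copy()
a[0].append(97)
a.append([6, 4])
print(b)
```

Key concept: shallow copy with nested lists.
Step by step:
`a = [[1, 9], [4, 9]]` → a = [[1, 9], [4, 9]]
`b = a.copy()` → b = [[1, 9], [4, 9]]
`a[0].append(97)` → a = [[1, 9, 97], [4, 9]]; b = [[1, 9, 97], [4, 9]]
`a.append([6, 4])` → a = [[1, 9, 97], [4, 9], [6, 4]]
`print(b)` → prints [[1, 9, 97], [4, 9]]

Answer: [[1, 9, 97], [4, 9]]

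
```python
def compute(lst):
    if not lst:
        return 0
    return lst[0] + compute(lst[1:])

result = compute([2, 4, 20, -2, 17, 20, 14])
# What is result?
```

2 + 4 + 20 + (-2) + 17 + 20 + 14 + 0 = 75

Answer: 75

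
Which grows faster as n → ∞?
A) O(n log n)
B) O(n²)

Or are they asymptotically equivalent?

O(n log n) vs O(n²): Higher order terms dominate.

Answer: B) O(n²) grows faster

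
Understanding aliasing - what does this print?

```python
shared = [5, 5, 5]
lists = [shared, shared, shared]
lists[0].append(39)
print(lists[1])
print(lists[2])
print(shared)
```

Key concept: list of same reference.
Step by step:
`shared = [5, 5, 5]` → shared = [5, 5, 5]
`lists = [shared, shared, shared]` → lists = [[5, 5, 5], [5, 5, 5], [5, 5, 5]]
`lists[0].append(39)` → shared = [5, 5, 5, 39]; lists = [[5, 5, 5, 39], [5, 5, 5, 39], [5, 5, 5, 39]]
`print(lists[1])` → prints [5, 5, 5, 39]
`print(lists[2])` → prints [5, 5, 5, 39]
`print(shared)` → prints [5, 5, 5, 39]

Answer:
[5, 5, 5, 39]
[5, 5, 5, 39]
[5, 5, 5, 39]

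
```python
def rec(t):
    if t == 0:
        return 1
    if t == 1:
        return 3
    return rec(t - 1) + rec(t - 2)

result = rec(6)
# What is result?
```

Build up from base cases: rec(0)=1, rec(1)=3, rec(2)=4, rec(3)=7, rec(4)=11, rec(5)=18, rec(6)=29

Answer: 29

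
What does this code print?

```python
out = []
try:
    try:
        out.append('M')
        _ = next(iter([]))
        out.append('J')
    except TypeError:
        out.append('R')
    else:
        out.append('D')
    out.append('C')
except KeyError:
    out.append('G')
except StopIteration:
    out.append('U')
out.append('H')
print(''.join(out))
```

Execution trace: 'M' (inner try body) → 'U' (except StopIteration) → 'H' (after the try/except). Output: MUH

Answer: MUH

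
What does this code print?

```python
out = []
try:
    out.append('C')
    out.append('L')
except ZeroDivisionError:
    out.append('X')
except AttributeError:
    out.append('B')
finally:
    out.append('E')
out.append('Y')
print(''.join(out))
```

Execution trace: 'C' (try body) → 'L' (try body, no exception) → 'E' (finally) → 'Y' (after the try/except). Output: CLEY

Answer: CLEY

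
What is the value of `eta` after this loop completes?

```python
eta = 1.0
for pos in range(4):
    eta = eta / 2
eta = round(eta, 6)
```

Halving LR 4 times: 1 / 2^4
`eta` takes the values: 1.0 → 0.5 → 0.25 → 0.125 → 0.0625

Answer: 0.0625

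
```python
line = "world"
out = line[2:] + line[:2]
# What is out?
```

Trace:
`line = "world"` → line = 'world'
`out = line[2:] + line[:2]` → out = 'rldwo'
So out = 'rldwo'

Answer: 'rldwo'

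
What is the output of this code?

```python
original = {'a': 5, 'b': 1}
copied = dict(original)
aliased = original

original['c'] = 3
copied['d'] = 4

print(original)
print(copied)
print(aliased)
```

Key concept: dict() creates copy, assignment creates alias.
Step by step:
`original = {'a': 5, 'b': 1}` → original = {'a': 5, 'b': 1}
`copied = dict(original)` → copied = {'a': 5, 'b': 1}
`aliased = original` → aliased = {'a': 5, 'b': 1} (same object as original)
`original['c'] = 3` → original = {'a': 5, 'b': 1, 'c': 3} (same object as aliased); aliased = {'a': 5, 'b': 1, 'c': 3} (same object as original)
`copied['d'] = 4` → copied = {'a': 5, 'b': 1, 'd': 4}
`print(original)` → prints {'a': 5, 'b': 1, 'c': 3}
`print(copied)` → prints {'a': 5, 'b': 1, 'd': 4}
`print(aliased)` → prints {'a': 5, 'b': 1, 'c': 3}

Answer:
{'a': 5, 'b': 1, 'c': 3}
{'a': 5, 'b': 1, 'd': 4}
{'a': 5, 'b': 1, 'c': 3}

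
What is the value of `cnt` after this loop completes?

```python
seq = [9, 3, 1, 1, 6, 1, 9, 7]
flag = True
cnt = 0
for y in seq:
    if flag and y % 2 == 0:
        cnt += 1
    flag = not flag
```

Count even values at even positions
`cnt` takes the values: 0 → 1

Answer: 1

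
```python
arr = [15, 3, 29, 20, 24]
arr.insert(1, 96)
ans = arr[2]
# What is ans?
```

Trace:
`arr = [15, 3, 29, 20, 24]` → arr = [15, 3, 29, 20, 24]
`arr.insert(1, 96)` → arr = [15, 96, 3, 29, 20, 24]
`ans = arr[2]` → ans = 3
So ans = 3

Answer: 3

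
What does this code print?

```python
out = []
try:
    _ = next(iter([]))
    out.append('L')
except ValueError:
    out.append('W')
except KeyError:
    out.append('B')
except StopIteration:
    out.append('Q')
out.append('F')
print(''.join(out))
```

Execution trace: 'Q' (except StopIteration) → 'F' (after the try/except). Output: QF

Answer: QF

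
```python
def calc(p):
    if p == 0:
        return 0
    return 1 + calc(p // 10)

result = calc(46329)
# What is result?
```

Count of digits of 46329: 5

Answer: 5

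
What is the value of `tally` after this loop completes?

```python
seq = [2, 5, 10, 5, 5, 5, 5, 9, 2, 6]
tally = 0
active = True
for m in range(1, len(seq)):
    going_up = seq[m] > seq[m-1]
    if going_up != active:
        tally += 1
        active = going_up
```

Count direction changes in [2, 5, 10, 5, 5, 5, 5, 9, 2, 6]
`tally` takes the values: 0 → 1 → 2 → 3 → 4

Answer: 4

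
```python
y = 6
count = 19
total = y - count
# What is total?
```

Trace:
`y = 6` → y = 6
`count = 19` → count = 19
`total = y - count` → total = -13
So total = -13

Answer: -13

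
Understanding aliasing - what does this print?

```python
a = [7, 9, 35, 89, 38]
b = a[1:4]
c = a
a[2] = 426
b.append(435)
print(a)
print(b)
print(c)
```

Key concept: slice vs alias.
Step by step:
`a = [7, 9, 35, 89, 38]` → a = [7, 9, 35, 89, 38]
`b = a[1:4]` → b = [9, 35, 89]
`c = a` → c = [7, 9, 35, 89, 38] (same object as a)
`a[2] = 426` → a = [7, 9, 426, 89, 38] (same object as c); c = [7, 9, 426, 89, 38] (same object as a)
`b.append(435)` → b = [9, 35, 89, 435]
`print(a)` → prints [7, 9, 426, 89, 38]
`print(b)` → prints [9, 35, 89, 435]
`print(c)` → prints [7, 9, 426, 89, 38]

Answer:
[7, 9, 426, 89, 38]
[9, 35, 89, 435]
[7, 9, 426, 89, 38]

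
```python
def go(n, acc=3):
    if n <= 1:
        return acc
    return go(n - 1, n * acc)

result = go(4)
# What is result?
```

Accumulator trace (n, acc): (4, 3) -> (3, 12) -> (2, 36) -> (1, 72) -> return 72

Answer: 72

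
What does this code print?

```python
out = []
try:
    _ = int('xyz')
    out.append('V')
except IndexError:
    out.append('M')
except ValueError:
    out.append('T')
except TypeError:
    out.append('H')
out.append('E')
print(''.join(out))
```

Execution trace: 'T' (except ValueError) → 'E' (after the try/except). Output: TE

Answer: TE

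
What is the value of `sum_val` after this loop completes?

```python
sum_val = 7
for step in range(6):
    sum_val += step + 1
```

Start at 7, add 1 to 6 = 28
`sum_val` takes the values: 7 → 8 → 10 → 13 → 17 → 22 → 28

Answer: 28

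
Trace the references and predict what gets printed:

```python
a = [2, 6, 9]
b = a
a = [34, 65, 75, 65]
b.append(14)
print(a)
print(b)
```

Key concept: rebinding vs mutation: a is rebound to a new list, b still points at the original.
Step by step:
`a = [2, 6, 9]` → a = [2, 6, 9]
`b = a` → b = [2, 6, 9] (same object as a)
`a = [34, 65, 75, 65]` → a = [34, 65, 75, 65]
`b.append(14)` → b = [2, 6, 9, 14]
`print(a)` → prints [34, 65, 75, 65]
`print(b)` → prints [2, 6, 9, 14]

Answer:
[34, 65, 75, 65]
[2, 6, 9, 14]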